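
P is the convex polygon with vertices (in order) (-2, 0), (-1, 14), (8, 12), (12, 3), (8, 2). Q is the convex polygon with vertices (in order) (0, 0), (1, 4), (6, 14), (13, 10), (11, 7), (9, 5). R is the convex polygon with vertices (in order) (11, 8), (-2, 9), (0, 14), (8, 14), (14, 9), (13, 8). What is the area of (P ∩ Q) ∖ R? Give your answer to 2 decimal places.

44.40

|P ∩ Q| = 62.5422.
|(P ∩ Q) ∩ R| = 18.1447.
|(P ∩ Q) ∖ R| = 62.5422 − 18.1447 = 44.40.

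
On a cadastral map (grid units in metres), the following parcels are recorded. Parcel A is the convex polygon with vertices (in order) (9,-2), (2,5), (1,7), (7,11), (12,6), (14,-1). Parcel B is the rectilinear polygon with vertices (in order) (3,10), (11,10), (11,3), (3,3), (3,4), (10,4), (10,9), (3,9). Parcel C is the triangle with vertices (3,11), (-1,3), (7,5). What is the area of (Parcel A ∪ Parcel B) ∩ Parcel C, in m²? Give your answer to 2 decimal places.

The region (Parcel A ∪ Parcel B) ∩ Parcel C is the polygon with vertices (2,5), (1,7), (4,9), (3,9), (3,10), (3.667,10), (7,5), (3,4).
By the shoelace formula its area is 18.17.

18.17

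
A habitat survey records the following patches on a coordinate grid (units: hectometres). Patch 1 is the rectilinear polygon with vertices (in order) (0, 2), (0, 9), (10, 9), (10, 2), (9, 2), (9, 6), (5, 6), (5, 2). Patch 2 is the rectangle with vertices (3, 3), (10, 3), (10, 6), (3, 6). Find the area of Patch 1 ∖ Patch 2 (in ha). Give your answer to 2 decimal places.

|Patch 1| = 54, |Patch 1∩Patch 2| = 9.
|Patch 1 ∖ Patch 2| = |Patch 1| − |Patch 1∩Patch 2| = 54 − 9 = 45.00.

45.00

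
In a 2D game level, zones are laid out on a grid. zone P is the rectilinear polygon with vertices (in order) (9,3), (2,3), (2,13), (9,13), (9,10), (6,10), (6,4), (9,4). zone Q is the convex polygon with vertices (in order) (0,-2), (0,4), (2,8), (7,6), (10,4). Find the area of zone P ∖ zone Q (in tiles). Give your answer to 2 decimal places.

|zone P| = 52, |zone P∩zone Q| = 19.6667.
|zone P ∖ zone Q| = |zone P| − |zone P∩zone Q| = 52 − 19.6667 = 32.33.

32.33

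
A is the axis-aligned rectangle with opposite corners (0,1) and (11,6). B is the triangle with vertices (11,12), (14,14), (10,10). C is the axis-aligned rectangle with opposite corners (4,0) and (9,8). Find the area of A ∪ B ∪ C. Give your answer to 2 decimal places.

By inclusion–exclusion:
Individual areas: |A| = 55, |B| = 2, |C| = 40.
|A∩B| = 0.
|A∩C|: x∈[4,9], y∈[1,6] → 5·5 = 25.
|B∩C| = 0.
|A∩B∩C| = 0.
|A ∪ B ∪ C| = 97 − 25 + 0 = 72.00.

72.00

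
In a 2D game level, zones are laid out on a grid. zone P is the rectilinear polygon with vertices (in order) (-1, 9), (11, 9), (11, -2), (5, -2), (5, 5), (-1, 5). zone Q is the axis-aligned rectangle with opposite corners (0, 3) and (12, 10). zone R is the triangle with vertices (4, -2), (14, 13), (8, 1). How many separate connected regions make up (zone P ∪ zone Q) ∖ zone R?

2

(zone P ∪ zone Q) ∖ zone R splits into 2 disjoint pieces (area 75.75, area 28.625).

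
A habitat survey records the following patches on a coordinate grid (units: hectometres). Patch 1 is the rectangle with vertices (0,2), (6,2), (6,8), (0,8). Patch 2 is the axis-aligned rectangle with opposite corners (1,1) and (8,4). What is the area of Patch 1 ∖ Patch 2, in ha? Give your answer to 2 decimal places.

26.00

|Patch 1∩Patch 2|: x∈[1,6], y∈[2,4] → 5·2 = 10.
|Patch 1| = 36.
|Patch 1 ∖ Patch 2| = |Patch 1| − |Patch 1∩Patch 2| = 36 − 10 = 26.00.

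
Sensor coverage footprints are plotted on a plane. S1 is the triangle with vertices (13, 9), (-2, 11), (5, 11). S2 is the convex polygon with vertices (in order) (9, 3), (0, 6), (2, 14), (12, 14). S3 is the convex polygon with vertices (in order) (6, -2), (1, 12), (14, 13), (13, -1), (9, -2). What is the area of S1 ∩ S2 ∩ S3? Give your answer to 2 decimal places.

5.92

The intersection is the polygon with vertices (5,11), (10.787,9.553), (10.719,9.304), (1.525,10.53), (1.357,11).
By the shoelace formula its area is 5.92.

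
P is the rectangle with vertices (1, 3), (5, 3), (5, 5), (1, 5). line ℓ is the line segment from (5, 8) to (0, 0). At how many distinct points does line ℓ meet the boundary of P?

2

The segment meets the boundary at (3.125,5), (1.875,3).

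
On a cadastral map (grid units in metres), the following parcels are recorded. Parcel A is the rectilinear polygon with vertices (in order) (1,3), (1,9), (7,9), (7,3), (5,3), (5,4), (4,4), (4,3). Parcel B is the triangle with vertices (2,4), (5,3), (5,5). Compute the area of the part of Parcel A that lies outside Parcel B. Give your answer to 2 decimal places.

|Parcel A| = 35, |Parcel A∩Parcel B| = 2.1667.
|Parcel A ∖ Parcel B| = |Parcel A| − |Parcel A∩Parcel B| = 35 − 2.1667 = 32.83.

32.83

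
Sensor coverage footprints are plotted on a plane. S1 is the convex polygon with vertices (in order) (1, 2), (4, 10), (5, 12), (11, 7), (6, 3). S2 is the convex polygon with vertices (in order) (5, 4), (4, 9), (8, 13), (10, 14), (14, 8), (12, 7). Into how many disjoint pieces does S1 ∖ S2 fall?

1

S1 ∖ S2 is a single connected region.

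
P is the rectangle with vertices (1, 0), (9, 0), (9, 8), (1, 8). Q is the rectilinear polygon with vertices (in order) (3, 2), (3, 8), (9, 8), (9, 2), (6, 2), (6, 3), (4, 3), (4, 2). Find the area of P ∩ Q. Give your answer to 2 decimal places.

The intersection is the polygon with vertices (9,2), (6,2), (6,3), (4,3), (4,2), (3,2), (3,8), (9,8).
By the shoelace formula its area is 34.00.

34.00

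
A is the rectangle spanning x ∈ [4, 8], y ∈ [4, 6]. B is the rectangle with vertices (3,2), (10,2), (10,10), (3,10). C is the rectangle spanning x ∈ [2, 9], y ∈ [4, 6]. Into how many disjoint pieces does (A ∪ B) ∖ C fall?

1

(A ∪ B) ∖ C is a single connected region.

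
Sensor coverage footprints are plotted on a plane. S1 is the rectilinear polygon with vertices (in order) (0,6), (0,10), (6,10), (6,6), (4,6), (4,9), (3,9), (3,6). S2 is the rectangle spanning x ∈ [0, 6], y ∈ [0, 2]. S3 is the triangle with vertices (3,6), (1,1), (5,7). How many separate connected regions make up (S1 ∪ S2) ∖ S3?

2

(S1 ∪ S2) ∖ S3 splits into 2 disjoint pieces (area 20.5833, area 11.8667).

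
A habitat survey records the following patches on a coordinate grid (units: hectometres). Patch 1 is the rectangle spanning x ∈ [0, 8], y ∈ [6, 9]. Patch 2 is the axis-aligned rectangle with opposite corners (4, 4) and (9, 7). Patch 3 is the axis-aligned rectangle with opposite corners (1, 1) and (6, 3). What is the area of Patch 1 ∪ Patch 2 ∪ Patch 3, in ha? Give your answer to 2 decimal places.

By inclusion–exclusion:
Individual areas: |Patch 1| = 24, |Patch 2| = 15, |Patch 3| = 10.
|Patch 1∩Patch 2|: x∈[4,8], y∈[6,7] → 4·1 = 4.
|Patch 1∩Patch 3| = 0 (no overlap).
|Patch 2∩Patch 3| = 0 (no overlap).
|Patch 1∩Patch 2∩Patch 3| = 0.
|Patch 1 ∪ Patch 2 ∪ Patch 3| = 49 − 4 + 0 = 45.00.

45.00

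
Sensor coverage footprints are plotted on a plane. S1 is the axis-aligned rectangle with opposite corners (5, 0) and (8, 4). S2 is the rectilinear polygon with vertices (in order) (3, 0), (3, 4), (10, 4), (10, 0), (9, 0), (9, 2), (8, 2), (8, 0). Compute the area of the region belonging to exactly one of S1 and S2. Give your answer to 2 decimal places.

14.00

|S1| = 12, |S2| = 26, |S1∩S2| = 12.
|S1 △ S2| = |S1| + |S2| − 2·|S1∩S2| = 12 + 26 − 24 = 14.00.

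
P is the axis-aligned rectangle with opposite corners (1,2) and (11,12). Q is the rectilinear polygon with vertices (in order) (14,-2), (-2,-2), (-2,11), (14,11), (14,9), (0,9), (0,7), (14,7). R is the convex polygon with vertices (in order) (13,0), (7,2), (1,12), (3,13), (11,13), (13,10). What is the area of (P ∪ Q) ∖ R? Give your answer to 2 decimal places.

|P ∪ Q| = 210.
|(P ∪ Q) ∩ R| = 89.6667.
|(P ∪ Q) ∖ R| = 210 − 89.6667 = 120.33.

120.33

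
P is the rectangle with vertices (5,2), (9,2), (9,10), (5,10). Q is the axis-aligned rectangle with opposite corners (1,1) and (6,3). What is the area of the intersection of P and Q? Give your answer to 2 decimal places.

1.00

|P∩Q|: x∈[5,6], y∈[2,3] → 1·1 = 1.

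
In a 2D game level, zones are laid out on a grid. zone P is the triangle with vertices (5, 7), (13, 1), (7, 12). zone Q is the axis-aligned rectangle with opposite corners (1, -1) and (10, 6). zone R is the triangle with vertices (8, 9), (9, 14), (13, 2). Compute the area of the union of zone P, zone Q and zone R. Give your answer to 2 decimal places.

98.49

By inclusion–exclusion:
Individual areas: |zone P| = 26, |zone Q| = 63, |zone R| = 16.
|zone P∩zone Q| = 5.0417.
|zone P∩zone R| = 1.4709.
|zone Q∩zone R| = 0.
|zone P∩zone Q∩zone R| = 0.
|zone P ∪ zone Q ∪ zone R| = 105 − 6.5126 + 0 = 98.49.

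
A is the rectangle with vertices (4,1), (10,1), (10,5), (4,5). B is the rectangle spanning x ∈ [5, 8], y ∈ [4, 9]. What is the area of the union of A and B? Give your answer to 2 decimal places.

36.00

By inclusion–exclusion:
Individual areas: |A| = 24, |B| = 15.
|A∩B|: x∈[5,8], y∈[4,5] → 3·1 = 3.
|A ∪ B| = 39 − 3 = 36.00.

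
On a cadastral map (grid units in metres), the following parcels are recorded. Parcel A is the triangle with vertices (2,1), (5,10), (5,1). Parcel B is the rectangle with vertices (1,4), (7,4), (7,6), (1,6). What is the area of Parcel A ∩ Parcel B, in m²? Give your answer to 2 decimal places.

The intersection is the polygon with vertices (3.667,6), (5,6), (5,4), (3,4).
By the shoelace formula its area is 3.33.

3.33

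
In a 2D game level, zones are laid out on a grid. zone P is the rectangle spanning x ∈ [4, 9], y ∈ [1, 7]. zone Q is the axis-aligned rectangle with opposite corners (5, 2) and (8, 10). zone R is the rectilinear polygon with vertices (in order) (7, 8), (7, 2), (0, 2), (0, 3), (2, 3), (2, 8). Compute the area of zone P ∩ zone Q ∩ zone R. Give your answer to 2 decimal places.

10.00

The intersection is the polygon with vertices (5,2), (5,7), (7,7), (7,2).
By the shoelace formula its area is 10.00.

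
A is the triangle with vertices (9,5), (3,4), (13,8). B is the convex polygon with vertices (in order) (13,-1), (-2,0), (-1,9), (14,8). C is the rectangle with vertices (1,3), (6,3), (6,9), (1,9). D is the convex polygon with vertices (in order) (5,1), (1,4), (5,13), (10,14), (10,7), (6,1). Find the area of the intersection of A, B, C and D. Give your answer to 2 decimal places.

The intersection is the polygon with vertices (6,4.5), (3,4), (6,5.2).
By the shoelace formula its area is 1.05.

1.05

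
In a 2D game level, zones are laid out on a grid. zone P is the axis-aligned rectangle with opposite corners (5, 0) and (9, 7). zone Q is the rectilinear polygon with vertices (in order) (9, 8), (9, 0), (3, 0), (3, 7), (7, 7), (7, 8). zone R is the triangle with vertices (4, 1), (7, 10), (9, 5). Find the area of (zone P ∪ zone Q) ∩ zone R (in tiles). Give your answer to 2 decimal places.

14.20

The region (zone P ∪ zone Q) ∩ zone R is the polygon with vertices (7,7), (7,8), (7.8,8), (9,5), (4,1), (6,7).
By the shoelace formula its area is 14.20.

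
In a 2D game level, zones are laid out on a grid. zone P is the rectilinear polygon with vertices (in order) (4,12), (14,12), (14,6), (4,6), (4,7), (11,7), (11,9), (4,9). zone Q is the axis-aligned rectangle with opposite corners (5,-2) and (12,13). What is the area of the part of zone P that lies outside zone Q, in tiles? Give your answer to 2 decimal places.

|zone P| = 46, |zone P∩zone Q| = 30.
|zone P ∖ zone Q| = |zone P| − |zone P∩zone Q| = 46 − 30 = 16.00.

16.00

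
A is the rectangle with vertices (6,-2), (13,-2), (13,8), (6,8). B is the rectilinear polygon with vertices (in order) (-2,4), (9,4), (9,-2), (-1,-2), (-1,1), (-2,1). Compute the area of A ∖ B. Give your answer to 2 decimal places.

|A| = 70, |A∩B| = 18.
|A ∖ B| = |A| − |A∩B| = 70 − 18 = 52.00.

52.00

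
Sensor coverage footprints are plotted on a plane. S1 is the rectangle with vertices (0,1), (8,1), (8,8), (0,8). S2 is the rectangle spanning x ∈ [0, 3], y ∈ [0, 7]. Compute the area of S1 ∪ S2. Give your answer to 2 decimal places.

59.00

By inclusion–exclusion:
Individual areas: |S1| = 56, |S2| = 21.
|S1∩S2|: x∈[0,3], y∈[1,7] → 3·6 = 18.
|S1 ∪ S2| = 77 − 18 = 59.00.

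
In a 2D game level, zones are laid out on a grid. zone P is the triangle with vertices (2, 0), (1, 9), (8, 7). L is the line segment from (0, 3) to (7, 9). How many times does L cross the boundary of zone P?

The segment meets the boundary at (5.5,7.714), (1.522,4.304).

2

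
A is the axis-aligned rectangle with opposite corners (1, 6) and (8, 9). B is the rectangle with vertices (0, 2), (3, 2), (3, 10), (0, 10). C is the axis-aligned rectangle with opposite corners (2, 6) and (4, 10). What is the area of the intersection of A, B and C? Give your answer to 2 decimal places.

The intersection is the polygon with vertices (3,9), (3,6), (2,6), (2,9).
By the shoelace formula its area is 3.00.

3.00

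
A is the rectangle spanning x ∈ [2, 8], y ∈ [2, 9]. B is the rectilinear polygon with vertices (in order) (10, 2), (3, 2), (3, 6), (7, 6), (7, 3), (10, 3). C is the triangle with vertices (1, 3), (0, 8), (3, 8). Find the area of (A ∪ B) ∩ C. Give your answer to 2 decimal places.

The region (A ∪ B) ∩ C is the polygon with vertices (2,8), (3,8), (2,5.5).
By the shoelace formula its area is 1.25.

1.25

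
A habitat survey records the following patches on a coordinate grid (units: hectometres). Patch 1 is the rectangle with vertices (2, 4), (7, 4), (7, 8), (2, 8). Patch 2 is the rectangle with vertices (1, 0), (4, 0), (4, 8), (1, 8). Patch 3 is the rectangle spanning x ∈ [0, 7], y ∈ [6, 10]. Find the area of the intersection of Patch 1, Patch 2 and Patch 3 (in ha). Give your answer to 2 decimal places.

The intersection is the polygon with vertices (4,6), (2,6), (2,8), (4,8).
By the shoelace formula its area is 4.00.

4.00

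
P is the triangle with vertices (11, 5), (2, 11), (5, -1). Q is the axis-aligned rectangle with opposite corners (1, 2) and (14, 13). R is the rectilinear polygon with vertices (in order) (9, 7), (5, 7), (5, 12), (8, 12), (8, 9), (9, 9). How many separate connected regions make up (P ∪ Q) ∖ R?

1

(P ∪ Q) ∖ R is a single connected region.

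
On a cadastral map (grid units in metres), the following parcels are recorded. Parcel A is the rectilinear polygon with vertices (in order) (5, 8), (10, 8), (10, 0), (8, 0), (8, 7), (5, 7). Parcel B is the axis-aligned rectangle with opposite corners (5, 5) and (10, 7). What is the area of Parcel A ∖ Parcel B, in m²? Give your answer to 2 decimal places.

|Parcel A| = 19, |Parcel A∩Parcel B| = 4.
|Parcel A ∖ Parcel B| = |Parcel A| − |Parcel A∩Parcel B| = 19 − 4 = 15.00.

15.00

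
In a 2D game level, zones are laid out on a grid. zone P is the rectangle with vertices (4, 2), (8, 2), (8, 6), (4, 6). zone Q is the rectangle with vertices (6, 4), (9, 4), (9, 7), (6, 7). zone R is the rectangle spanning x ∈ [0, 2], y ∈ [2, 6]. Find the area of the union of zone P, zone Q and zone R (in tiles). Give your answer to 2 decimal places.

29.00

By inclusion–exclusion:
Individual areas: |zone P| = 16, |zone Q| = 9, |zone R| = 8.
|zone P∩zone Q|: x∈[6,8], y∈[4,6] → 2·2 = 4.
|zone P∩zone R| = 0 (no overlap).
|zone Q∩zone R| = 0 (no overlap).
|zone P∩zone Q∩zone R| = 0.
|zone P ∪ zone Q ∪ zone R| = 33 − 4 + 0 = 29.00.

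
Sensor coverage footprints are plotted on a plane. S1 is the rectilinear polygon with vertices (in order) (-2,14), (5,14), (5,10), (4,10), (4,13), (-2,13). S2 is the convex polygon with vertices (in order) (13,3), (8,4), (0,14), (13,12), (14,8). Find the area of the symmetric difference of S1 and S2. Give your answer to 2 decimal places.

82.65

|S1| = 10, |S2| = 84, |S1∩S2| = 5.6769.
|S1 △ S2| = |S1| + |S2| − 2·|S1∩S2| = 10 + 84 − 11.3538 = 82.65.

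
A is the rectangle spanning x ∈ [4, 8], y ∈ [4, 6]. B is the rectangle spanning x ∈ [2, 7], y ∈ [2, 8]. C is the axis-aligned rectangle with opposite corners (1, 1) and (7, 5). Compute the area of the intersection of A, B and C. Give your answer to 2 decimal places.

3.00

The intersection is the polygon with vertices (4,5), (7,5), (7,4), (4,4).
By the shoelace formula its area is 3.00.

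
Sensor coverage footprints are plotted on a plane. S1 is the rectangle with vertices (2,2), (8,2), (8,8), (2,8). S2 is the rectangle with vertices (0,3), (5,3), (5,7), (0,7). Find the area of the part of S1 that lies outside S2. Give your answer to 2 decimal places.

24.00

|S1∩S2|: x∈[2,5], y∈[3,7] → 3·4 = 12.
|S1| = 36.
|S1 ∖ S2| = |S1| − |S1∩S2| = 36 − 12 = 24.00.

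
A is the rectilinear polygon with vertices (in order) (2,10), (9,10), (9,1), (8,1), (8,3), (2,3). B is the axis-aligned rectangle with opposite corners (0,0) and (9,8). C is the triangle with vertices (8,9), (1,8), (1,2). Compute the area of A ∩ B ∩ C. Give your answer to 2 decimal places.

The intersection is the polygon with vertices (2,8), (7,8), (2,3).
By the shoelace formula its area is 12.50.

12.50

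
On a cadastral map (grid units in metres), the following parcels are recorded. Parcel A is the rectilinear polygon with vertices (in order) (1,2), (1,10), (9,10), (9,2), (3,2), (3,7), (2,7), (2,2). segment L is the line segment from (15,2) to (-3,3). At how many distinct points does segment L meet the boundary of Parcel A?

The segment meets the boundary at (1,2.778), (2,2.722), (3,2.667), (9,2.333).

4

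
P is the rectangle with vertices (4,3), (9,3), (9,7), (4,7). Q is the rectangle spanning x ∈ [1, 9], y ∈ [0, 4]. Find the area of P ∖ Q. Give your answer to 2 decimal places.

15.00

|P∩Q|: x∈[4,9], y∈[3,4] → 5·1 = 5.
|P| = 20.
|P ∖ Q| = |P| − |P∩Q| = 20 − 5 = 15.00.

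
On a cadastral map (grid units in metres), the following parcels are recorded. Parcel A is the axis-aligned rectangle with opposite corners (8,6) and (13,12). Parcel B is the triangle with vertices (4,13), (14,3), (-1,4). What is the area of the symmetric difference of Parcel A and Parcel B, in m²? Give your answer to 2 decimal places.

|Parcel A| = 30, |Parcel B| = 70, |Parcel A∩Parcel B| = 4.5.
|Parcel A △ Parcel B| = |Parcel A| + |Parcel B| − 2·|Parcel A∩Parcel B| = 30 + 70 − 9 = 91.00.

91.00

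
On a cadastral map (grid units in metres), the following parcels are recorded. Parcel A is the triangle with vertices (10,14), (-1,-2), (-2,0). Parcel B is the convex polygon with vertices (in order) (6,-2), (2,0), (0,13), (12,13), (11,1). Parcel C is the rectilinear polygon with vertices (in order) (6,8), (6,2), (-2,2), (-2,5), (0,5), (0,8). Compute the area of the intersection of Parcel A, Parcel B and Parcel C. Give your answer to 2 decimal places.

7.23

The intersection is the polygon with vertices (1.391,3.957), (4.857,8), (5.875,8), (1.75,2), (1.692,2).
By the shoelace formula its area is 7.23.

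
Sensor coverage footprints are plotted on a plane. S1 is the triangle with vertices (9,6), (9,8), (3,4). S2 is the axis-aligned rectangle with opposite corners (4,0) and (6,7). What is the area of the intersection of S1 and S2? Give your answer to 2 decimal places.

1.33

The intersection is the polygon with vertices (6,6), (6,5), (4,4.333), (4,4.667).
By the shoelace formula its area is 1.33.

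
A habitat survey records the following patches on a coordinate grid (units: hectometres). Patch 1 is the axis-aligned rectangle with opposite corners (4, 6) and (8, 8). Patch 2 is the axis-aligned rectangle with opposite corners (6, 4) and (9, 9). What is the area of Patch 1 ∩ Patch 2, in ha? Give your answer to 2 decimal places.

|Patch 1∩Patch 2|: x∈[6,8], y∈[6,8] → 2·2 = 4.

4.00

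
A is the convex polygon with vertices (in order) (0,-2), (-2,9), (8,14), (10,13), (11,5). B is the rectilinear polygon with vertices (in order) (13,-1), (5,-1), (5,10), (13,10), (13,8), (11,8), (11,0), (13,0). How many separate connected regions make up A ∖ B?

A ∖ B is a single connected region.

1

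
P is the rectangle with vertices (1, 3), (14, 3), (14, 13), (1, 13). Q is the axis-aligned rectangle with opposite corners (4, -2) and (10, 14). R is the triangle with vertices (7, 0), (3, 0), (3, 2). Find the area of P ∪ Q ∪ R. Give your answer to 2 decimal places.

167.75

By inclusion–exclusion:
Individual areas: |P| = 130, |Q| = 96, |R| = 4.
|P∩Q|: x∈[4,10], y∈[3,13] → 6·10 = 60.
|P∩R| = 0.
|Q∩R| = 2.25.
|P∩Q∩R| = 0.
|P ∪ Q ∪ R| = 230 − 62.25 + 0 = 167.75.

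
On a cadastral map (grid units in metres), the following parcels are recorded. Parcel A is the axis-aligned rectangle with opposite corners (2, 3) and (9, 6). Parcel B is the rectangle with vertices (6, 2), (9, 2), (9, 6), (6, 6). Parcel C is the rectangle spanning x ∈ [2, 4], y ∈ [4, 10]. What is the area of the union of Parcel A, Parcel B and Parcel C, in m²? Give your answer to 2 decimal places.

32.00

By inclusion–exclusion:
Individual areas: |Parcel A| = 21, |Parcel B| = 12, |Parcel C| = 12.
|Parcel A∩Parcel B|: x∈[6,9], y∈[3,6] → 3·3 = 9.
|Parcel A∩Parcel C|: x∈[2,4], y∈[4,6] → 2·2 = 4.
|Parcel B∩Parcel C| = 0 (no overlap).
|Parcel A∩Parcel B∩Parcel C| = 0.
|Parcel A ∪ Parcel B ∪ Parcel C| = 45 − 13 + 0 = 32.00.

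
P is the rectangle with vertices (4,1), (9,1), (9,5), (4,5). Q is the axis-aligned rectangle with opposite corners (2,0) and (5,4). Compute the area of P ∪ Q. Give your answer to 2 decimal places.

29.00

By inclusion–exclusion:
Individual areas: |P| = 20, |Q| = 12.
|P∩Q|: x∈[4,5], y∈[1,4] → 1·3 = 3.
|P ∪ Q| = 32 − 3 = 29.00.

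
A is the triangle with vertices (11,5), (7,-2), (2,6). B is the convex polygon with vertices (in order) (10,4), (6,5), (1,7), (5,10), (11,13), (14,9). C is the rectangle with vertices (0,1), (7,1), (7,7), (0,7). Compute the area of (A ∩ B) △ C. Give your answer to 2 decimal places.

44.00

|A ∩ B| = 4.321.
|(A ∩ B) ∩ C| = 1.1592.
|(A ∩ B) △ C| = 4.321 + 42 − 2.3184 = 44.00.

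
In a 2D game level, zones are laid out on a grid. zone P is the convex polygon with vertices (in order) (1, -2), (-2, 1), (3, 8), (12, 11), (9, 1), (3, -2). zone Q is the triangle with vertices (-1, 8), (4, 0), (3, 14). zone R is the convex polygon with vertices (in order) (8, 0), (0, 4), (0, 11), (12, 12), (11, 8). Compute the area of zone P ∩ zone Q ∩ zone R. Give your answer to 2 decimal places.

The intersection is the polygon with vertices (3.419,8.139), (3.852,2.074), (2.182,2.909), (0.867,5.013), (3,8).
By the shoelace formula its area is 10.10.

10.10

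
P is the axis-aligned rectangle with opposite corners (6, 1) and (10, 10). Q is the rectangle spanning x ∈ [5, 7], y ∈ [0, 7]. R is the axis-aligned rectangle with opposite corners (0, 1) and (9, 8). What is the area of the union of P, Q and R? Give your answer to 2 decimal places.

80.00

By inclusion–exclusion:
Individual areas: |P| = 36, |Q| = 14, |R| = 63.
|P∩Q|: x∈[6,7], y∈[1,7] → 1·6 = 6.
|P∩R|: x∈[6,9], y∈[1,8] → 3·7 = 21.
|Q∩R|: x∈[5,7], y∈[1,7] → 2·6 = 12.
|P∩Q∩R| = 6.
|P ∪ Q ∪ R| = 113 − 39 + 6 = 80.00.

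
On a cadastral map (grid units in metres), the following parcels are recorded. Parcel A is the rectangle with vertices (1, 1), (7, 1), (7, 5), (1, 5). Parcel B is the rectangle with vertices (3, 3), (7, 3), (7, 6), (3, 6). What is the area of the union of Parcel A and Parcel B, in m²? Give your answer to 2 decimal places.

28.00

By inclusion–exclusion:
Individual areas: |Parcel A| = 24, |Parcel B| = 12.
|Parcel A∩Parcel B|: x∈[3,7], y∈[3,5] → 4·2 = 8.
|Parcel A ∪ Parcel B| = 36 − 8 = 28.00.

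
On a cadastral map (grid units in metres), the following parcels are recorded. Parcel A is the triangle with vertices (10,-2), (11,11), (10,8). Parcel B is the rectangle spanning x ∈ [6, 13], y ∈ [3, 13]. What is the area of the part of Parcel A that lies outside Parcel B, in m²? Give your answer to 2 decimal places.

0.96

|Parcel A| = 5, |Parcel A∩Parcel B| = 4.0385.
|Parcel A ∖ Parcel B| = |Parcel A| − |Parcel A∩Parcel B| = 5 − 4.0385 = 0.96.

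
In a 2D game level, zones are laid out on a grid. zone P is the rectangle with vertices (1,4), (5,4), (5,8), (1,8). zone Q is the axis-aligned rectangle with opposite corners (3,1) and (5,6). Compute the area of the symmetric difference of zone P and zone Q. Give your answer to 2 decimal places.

|zone P∩zone Q|: x∈[3,5], y∈[4,6] → 2·2 = 4.
|zone P △ zone Q| = |zone P| + |zone Q| − 2·|zone P∩zone Q| = 16 + 10 − 8 = 18.00.

18.00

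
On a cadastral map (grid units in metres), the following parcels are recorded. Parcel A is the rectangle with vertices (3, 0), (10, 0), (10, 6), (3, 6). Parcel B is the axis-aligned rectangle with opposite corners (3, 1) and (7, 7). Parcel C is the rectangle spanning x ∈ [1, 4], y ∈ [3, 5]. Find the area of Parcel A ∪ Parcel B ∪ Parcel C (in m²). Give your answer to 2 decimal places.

50.00

By inclusion–exclusion:
Individual areas: |Parcel A| = 42, |Parcel B| = 24, |Parcel C| = 6.
|Parcel A∩Parcel B|: x∈[3,7], y∈[1,6] → 4·5 = 20.
|Parcel A∩Parcel C|: x∈[3,4], y∈[3,5] → 1·2 = 2.
|Parcel B∩Parcel C|: x∈[3,4], y∈[3,5] → 1·2 = 2.
|Parcel A∩Parcel B∩Parcel C| = 2.
|Parcel A ∪ Parcel B ∪ Parcel C| = 72 − 24 + 2 = 50.00.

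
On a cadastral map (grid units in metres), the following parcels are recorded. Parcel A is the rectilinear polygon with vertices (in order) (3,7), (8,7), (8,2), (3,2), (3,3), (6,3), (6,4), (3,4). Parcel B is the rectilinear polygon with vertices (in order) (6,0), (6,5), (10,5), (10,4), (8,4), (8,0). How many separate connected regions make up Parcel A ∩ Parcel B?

Parcel A ∩ Parcel B is a single connected region.

1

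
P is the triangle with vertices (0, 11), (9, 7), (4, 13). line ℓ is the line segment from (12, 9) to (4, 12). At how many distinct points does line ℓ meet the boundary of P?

The segment meets the boundary at (5.212,11.545).

1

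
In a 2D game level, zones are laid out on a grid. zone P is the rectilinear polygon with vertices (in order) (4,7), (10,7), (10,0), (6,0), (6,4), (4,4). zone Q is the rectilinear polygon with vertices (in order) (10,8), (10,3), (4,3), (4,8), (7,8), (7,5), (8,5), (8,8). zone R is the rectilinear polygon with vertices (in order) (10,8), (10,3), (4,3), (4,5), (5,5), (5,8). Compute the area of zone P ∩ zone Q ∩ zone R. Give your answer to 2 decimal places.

18.00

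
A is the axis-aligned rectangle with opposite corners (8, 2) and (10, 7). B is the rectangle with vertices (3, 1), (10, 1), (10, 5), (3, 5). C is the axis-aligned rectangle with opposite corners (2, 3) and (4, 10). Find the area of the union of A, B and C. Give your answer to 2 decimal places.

By inclusion–exclusion:
Individual areas: |A| = 10, |B| = 28, |C| = 14.
|A∩B|: x∈[8,10], y∈[2,5] → 2·3 = 6.
|A∩C| = 0 (no overlap).
|B∩C|: x∈[3,4], y∈[3,5] → 1·2 = 2.
|A∩B∩C| = 0.
|A ∪ B ∪ C| = 52 − 8 + 0 = 44.00.

44.00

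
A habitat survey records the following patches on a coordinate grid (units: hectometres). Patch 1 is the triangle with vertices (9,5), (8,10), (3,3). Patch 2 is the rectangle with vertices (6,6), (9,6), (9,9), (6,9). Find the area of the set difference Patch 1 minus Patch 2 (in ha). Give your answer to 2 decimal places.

9.66

|Patch 1| = 16, |Patch 1∩Patch 2| = 6.3429.
|Patch 1 ∖ Patch 2| = |Patch 1| − |Patch 1∩Patch 2| = 16 − 6.3429 = 9.66.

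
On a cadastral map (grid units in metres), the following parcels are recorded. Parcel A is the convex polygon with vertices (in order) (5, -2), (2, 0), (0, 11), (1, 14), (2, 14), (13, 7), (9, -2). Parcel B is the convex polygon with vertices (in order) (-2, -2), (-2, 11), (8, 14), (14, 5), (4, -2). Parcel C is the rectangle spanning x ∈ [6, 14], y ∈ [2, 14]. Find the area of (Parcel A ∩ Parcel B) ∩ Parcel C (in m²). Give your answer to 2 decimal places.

The region (Parcel A ∩ Parcel B) ∩ Parcel C is the polygon with vertices (12.421,7.368), (12.867,6.7), (11.258,3.081), (9.714,2), (6,2), (6,11.454).
By the shoelace formula its area is 44.35.

44.35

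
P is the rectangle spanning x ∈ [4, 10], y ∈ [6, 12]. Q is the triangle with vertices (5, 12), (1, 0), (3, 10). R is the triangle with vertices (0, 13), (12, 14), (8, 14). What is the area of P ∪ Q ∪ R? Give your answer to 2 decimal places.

By inclusion–exclusion:
Individual areas: |P| = 36, |Q| = 8, |R| = 2.
|P∩Q| = 1.
|P∩R| = 0.
|Q∩R| = 0.
|P∩Q∩R| = 0.
|P ∪ Q ∪ R| = 46 − 1 + 0 = 45.00.

45.00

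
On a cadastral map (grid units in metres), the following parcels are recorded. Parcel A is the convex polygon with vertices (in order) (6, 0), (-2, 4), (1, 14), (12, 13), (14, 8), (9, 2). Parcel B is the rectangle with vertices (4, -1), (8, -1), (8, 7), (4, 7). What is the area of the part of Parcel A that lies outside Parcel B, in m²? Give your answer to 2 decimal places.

|Parcel A| = 152.5, |Parcel A∩Parcel B| = 25.6667.
|Parcel A ∖ Parcel B| = |Parcel A| − |Parcel A∩Parcel B| = 152.5 − 25.6667 = 126.83.

126.83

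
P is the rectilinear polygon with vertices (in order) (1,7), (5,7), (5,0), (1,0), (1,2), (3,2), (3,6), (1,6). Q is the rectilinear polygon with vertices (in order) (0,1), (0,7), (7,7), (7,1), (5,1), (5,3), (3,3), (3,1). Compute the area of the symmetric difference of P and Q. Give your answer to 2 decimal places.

|P| = 20, |Q| = 38, |P∩Q| = 12.
|P △ Q| = |P| + |Q| − 2·|P∩Q| = 20 + 38 − 24 = 34.00.

34.00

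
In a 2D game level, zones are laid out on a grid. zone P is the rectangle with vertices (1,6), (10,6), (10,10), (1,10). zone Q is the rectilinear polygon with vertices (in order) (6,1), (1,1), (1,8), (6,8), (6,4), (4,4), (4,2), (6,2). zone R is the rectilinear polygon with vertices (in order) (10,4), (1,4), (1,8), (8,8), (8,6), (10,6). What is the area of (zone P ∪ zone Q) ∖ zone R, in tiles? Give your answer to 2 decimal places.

|zone P ∪ zone Q| = 57.
|(zone P ∪ zone Q) ∩ zone R| = 24.
|(zone P ∪ zone Q) ∖ zone R| = 57 − 24 = 33.00.

33.00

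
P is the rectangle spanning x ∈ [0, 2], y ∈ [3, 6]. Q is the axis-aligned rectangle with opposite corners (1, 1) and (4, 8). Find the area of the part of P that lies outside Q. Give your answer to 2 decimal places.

|P∩Q|: x∈[1,2], y∈[3,6] → 1·3 = 3.
|P| = 6.
|P ∖ Q| = |P| − |P∩Q| = 6 − 3 = 3.00.

3.00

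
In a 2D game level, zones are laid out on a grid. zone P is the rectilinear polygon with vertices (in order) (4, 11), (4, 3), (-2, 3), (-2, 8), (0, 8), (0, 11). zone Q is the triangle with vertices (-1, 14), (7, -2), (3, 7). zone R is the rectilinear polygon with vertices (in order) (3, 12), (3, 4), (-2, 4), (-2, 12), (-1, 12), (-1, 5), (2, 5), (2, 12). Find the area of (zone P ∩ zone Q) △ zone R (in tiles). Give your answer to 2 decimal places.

|zone P ∩ zone Q| = 2.5536.
|(zone P ∩ zone Q) ∩ zone R| = 0.875.
|(zone P ∩ zone Q) △ zone R| = 2.5536 + 19 − 1.75 = 19.80.

19.80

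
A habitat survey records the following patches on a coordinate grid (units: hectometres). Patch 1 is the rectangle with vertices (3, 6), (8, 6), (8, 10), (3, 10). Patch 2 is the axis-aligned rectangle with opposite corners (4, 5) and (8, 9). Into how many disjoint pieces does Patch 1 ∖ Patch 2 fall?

1

Patch 1 ∖ Patch 2 is a single connected region.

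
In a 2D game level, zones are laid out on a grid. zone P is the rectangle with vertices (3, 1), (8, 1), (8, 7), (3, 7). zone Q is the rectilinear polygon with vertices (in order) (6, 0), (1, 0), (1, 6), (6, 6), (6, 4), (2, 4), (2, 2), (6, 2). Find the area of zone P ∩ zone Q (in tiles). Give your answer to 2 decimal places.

9.00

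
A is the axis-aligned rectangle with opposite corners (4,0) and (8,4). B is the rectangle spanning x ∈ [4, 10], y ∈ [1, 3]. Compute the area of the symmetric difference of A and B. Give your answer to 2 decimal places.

|A∩B|: x∈[4,8], y∈[1,3] → 4·2 = 8.
|A △ B| = |A| + |B| − 2·|A∩B| = 16 + 12 − 16 = 12.00.

12.00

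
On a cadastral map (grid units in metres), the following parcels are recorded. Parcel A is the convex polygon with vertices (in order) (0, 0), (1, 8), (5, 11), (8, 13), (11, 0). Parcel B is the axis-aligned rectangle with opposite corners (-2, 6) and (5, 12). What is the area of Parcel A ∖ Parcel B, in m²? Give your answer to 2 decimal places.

83.25

|Parcel A| = 97.5, |Parcel A∩Parcel B| = 14.25.
|Parcel A ∖ Parcel B| = |Parcel A| − |Parcel A∩Parcel B| = 97.5 − 14.25 = 83.25.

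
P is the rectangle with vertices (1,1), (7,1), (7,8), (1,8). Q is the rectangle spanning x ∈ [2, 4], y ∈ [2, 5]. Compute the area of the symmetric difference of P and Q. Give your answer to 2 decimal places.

|P∩Q|: x∈[2,4], y∈[2,5] → 2·3 = 6.
|P △ Q| = |P| + |Q| − 2·|P∩Q| = 42 + 6 − 12 = 36.00.

36.00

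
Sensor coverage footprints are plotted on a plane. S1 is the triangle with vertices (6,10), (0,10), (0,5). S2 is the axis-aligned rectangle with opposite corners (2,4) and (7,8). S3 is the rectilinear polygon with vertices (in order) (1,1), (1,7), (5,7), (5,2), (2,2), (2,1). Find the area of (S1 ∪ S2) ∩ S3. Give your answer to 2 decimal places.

The region (S1 ∪ S2) ∩ S3 is the polygon with vertices (2,4), (2,6.667), (1,5.833), (1,7), (5,7), (5,4).
By the shoelace formula its area is 9.75.

9.75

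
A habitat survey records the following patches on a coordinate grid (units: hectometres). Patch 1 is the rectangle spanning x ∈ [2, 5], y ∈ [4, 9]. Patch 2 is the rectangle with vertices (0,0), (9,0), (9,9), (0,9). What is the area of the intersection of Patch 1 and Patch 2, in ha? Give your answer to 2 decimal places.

|Patch 1∩Patch 2|: x∈[2,5], y∈[4,9] → 3·5 = 15.

15.00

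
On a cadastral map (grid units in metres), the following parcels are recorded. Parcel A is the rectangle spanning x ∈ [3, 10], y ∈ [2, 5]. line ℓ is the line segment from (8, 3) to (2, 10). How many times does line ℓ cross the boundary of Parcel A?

1

The segment meets the boundary at (6.286,5).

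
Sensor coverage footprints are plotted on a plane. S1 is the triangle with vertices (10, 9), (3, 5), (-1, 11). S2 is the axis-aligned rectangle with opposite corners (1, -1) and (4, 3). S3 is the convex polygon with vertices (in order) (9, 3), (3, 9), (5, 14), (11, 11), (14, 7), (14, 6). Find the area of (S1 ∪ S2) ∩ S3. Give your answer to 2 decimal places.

13.06

The region (S1 ∪ S2) ∩ S3 is the polygon with vertices (5.545,6.455), (3,9), (3.475,10.186), (10,9).
By the shoelace formula its area is 13.06.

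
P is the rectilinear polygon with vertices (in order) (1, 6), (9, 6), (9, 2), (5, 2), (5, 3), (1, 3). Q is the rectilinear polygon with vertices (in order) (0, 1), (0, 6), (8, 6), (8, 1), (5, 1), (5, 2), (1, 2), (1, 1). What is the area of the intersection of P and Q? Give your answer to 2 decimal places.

24.00

The intersection is the polygon with vertices (8,6), (8,2), (5,2), (5,3), (1,3), (1,6).
By the shoelace formula its area is 24.00.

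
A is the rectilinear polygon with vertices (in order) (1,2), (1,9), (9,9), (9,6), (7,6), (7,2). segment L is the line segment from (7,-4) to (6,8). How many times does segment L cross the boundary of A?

The segment meets the boundary at (6.5,2).

1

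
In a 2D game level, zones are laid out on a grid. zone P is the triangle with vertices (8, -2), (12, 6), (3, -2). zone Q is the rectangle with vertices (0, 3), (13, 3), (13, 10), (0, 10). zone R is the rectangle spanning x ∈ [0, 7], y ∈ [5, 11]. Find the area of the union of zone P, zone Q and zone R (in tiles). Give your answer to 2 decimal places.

By inclusion–exclusion:
Individual areas: |zone P| = 20, |zone Q| = 91, |zone R| = 42.
|zone P∩zone Q| = 2.8125.
|zone P∩zone R| = 0.
|zone Q∩zone R|: x∈[0,7], y∈[5,10] → 7·5 = 35.
|zone P∩zone Q∩zone R| = 0.
|zone P ∪ zone Q ∪ zone R| = 153 − 37.8125 + 0 = 115.19.

115.19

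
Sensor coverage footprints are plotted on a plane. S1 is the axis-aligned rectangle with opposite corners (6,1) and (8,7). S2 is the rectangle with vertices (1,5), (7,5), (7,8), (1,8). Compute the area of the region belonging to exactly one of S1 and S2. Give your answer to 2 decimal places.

|S1∩S2|: x∈[6,7], y∈[5,7] → 1·2 = 2.
|S1 △ S2| = |S1| + |S2| − 2·|S1∩S2| = 12 + 18 − 4 = 26.00.

26.00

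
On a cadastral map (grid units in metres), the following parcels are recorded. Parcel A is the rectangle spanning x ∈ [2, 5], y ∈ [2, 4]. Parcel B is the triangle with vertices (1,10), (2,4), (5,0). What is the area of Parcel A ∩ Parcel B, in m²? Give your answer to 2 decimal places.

The intersection is the polygon with vertices (3.4,4), (4.2,2), (3.5,2), (2,4).
By the shoelace formula its area is 2.10.

2.10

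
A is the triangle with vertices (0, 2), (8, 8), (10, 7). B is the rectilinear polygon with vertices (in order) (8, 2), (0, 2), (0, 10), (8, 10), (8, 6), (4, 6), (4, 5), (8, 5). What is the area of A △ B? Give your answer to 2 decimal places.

58.67

|A| = 10, |B| = 60, |A∩B| = 5.6667.
|A △ B| = |A| + |B| − 2·|A∩B| = 10 + 60 − 11.3333 = 58.67.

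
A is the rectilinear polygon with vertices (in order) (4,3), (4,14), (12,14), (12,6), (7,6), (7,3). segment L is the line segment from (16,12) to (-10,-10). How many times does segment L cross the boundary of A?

The segment meets the boundary at (5.364,3), (8.909,6), (7,4.385), (12,8.615).

4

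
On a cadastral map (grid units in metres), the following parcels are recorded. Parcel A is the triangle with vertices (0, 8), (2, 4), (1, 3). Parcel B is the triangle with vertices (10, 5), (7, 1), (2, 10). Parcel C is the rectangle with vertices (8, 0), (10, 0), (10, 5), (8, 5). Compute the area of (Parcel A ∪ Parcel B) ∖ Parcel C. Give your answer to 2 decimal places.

|Parcel A ∪ Parcel B| = 26.5.
|(Parcel A ∪ Parcel B) ∩ Parcel C| = 2.6667.
|(Parcel A ∪ Parcel B) ∖ Parcel C| = 26.5 − 2.6667 = 23.83.

23.83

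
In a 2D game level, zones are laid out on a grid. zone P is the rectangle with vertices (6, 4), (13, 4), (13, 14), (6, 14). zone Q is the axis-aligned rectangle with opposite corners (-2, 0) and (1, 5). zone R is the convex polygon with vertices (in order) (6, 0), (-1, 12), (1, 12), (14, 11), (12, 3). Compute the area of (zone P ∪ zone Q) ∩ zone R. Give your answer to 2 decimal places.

The region (zone P ∪ zone Q) ∩ zone R is the polygon with vertices (13,7), (12.25,4), (6,4), (6,11.615), (13,11.077).
By the shoelace formula its area is 50.30.

50.30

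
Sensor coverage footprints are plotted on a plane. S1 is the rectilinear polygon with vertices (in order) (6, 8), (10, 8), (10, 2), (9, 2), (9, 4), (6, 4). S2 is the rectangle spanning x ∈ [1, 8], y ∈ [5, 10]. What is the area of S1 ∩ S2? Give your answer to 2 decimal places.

6.00

The intersection is the polygon with vertices (8,8), (8,5), (6,5), (6,8).
By the shoelace formula its area is 6.00.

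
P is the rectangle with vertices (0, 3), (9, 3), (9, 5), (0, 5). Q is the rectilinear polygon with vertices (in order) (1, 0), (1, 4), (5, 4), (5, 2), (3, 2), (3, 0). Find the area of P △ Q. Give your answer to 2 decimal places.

|P| = 18, |Q| = 12, |P∩Q| = 4.
|P △ Q| = |P| + |Q| − 2·|P∩Q| = 18 + 12 − 8 = 22.00.

22.00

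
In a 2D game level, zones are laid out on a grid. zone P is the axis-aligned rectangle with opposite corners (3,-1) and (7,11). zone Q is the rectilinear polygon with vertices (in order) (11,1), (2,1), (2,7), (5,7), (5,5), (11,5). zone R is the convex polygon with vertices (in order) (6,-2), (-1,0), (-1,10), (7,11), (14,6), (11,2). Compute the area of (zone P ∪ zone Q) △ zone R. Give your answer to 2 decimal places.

|zone P ∪ zone Q| = 70.
|(zone P ∪ zone Q) ∩ zone R| = 68.375.
|(zone P ∪ zone Q) △ zone R| = 70 + 138.5 − 136.75 = 71.75.

71.75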